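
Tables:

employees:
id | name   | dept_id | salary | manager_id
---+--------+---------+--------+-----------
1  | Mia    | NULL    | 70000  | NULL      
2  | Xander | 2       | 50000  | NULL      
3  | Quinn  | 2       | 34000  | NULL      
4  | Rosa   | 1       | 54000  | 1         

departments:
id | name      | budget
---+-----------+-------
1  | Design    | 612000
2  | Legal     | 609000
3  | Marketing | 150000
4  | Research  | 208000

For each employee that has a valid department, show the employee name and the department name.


INNER JOIN keeps only employees rows whose dept_id matches an id in departments. Walk through each employee:
  - employee 1 (Mia): dept_id=NULL, no match -> dropped
  - employee 2 (Xander): dept_id=2 -> matches Legal
  - employee 3 (Quinn): dept_id=2 -> matches Legal
  - employee 4 (Rosa): dept_id=1 -> matches Design
So 1 of 4 rows is dropped.

SQL:
SELECT a.name, b.name AS department
FROM employees a
INNER JOIN departments b ON a.dept_id = b.id

Result:
name   | department
-------+-----------
Xander | Legal     
Quinn  | Legal     
Rosa   | Design    


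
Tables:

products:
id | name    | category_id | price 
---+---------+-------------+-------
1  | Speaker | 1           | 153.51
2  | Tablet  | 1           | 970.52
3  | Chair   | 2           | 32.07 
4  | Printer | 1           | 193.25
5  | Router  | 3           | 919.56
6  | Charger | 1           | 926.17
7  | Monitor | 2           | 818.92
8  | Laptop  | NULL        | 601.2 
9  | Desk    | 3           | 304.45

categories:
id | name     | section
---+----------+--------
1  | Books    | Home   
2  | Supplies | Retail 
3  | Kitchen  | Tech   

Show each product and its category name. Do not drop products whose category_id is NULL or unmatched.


LEFT JOIN keeps every row from products (the left table); where category_id has no match in categories, the category columns become NULL. Walk through each product:
  - product 1 (Speaker): category_id=1 -> matches Books
  - product 2 (Tablet): category_id=1 -> matches Books
  - product 3 (Chair): category_id=2 -> matches Supplies
  - product 4 (Printer): category_id=1 -> matches Books
  - product 5 (Router): category_id=3 -> matches Kitchen
  - product 6 (Charger): category_id=1 -> matches Books
  - product 7 (Monitor): category_id=2 -> matches Supplies
  - product 8 (Laptop): category_id=NULL, no match -> kept with NULL
  - product 9 (Desk): category_id=3 -> matches Kitchen
All 9 rows appear; 1 has NULL category.

SQL:
SELECT a.name, b.name AS category
FROM products a
LEFT JOIN categories b ON a.category_id = b.id

Result:
name    | category
--------+---------
Speaker | Books   
Tablet  | Books   
Chair   | Supplies
Printer | Books   
Router  | Kitchen 
Charger | Books   
Monitor | Supplies
Laptop  | NULL    
Desk    | Kitchen 


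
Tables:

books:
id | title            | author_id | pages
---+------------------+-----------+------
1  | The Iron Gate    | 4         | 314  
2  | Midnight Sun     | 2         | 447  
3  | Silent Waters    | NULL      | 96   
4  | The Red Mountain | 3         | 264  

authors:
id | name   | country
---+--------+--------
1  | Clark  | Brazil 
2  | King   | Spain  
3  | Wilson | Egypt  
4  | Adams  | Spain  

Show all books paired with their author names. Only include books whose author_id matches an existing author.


INNER JOIN keeps only books rows whose author_id matches an id in authors. Walk through each book:
  - book 1 (The Iron Gate): author_id=4 -> matches Adams
  - book 2 (Midnight Sun): author_id=2 -> matches King
  - book 3 (Silent Waters): author_id=NULL, no match -> dropped
  - book 4 (The Red Mountain): author_id=3 -> matches Wilson
So 1 of 4 rows is dropped.

SQL:
SELECT a.title, b.name AS author
FROM books a
INNER JOIN authors b ON a.author_id = b.id

Result:
title            | author
-----------------+-------
The Iron Gate    | Adams 
Midnight Sun     | King  
The Red Mountain | Wilson


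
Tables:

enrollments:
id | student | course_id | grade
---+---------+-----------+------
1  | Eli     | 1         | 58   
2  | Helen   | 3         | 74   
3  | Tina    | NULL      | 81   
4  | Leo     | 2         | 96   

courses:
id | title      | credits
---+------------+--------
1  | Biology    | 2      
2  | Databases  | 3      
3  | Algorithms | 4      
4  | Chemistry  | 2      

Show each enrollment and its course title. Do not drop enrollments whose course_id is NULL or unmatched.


LEFT JOIN keeps every row from enrollments (the left table); where course_id has no match in courses, the course columns become NULL. Walk through each enrollment:
  - enrollment 1 (Eli): course_id=1 -> matches Biology
  - enrollment 2 (Helen): course_id=3 -> matches Algorithms
  - enrollment 3 (Tina): course_id=NULL, no match -> kept with NULL
  - enrollment 4 (Leo): course_id=2 -> matches Databases
All 4 rows appear; 1 has NULL course.

SQL:
SELECT a.student, b.title AS course
FROM enrollments a
LEFT JOIN courses b ON a.course_id = b.id

Result:
student | course    
--------+-----------
Eli     | Biology   
Helen   | Algorithms
Tina    | NULL      
Leo     | Databases 


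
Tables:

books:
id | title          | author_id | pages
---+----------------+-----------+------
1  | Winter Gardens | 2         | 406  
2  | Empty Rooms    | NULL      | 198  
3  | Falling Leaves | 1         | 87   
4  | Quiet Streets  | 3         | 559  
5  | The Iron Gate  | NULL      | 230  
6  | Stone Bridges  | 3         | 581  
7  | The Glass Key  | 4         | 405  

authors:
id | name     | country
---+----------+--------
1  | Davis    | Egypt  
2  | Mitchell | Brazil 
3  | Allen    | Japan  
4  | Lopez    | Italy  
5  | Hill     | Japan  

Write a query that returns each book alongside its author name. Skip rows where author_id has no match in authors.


INNER JOIN keeps only books rows whose author_id matches an id in authors. Walk through each book:
  - book 1 (Winter Gardens): author_id=2 -> matches Mitchell
  - book 2 (Empty Rooms): author_id=NULL, no match -> dropped
  - book 3 (Falling Leaves): author_id=1 -> matches Davis
  - book 4 (Quiet Streets): author_id=3 -> matches Allen
  - book 5 (The Iron Gate): author_id=NULL, no match -> dropped
  - book 6 (Stone Bridges): author_id=3 -> matches Allen
  - book 7 (The Glass Key): author_id=4 -> matches Lopez
So 2 of 7 rows are dropped.

SQL:
SELECT a.title, b.name AS author
FROM books a
INNER JOIN authors b ON a.author_id = b.id

Result:
title          | author  
---------------+---------
Winter Gardens | Mitchell
Falling Leaves | Davis   
Quiet Streets  | Allen   
Stone Bridges  | Allen   
The Glass Key  | Lopez   


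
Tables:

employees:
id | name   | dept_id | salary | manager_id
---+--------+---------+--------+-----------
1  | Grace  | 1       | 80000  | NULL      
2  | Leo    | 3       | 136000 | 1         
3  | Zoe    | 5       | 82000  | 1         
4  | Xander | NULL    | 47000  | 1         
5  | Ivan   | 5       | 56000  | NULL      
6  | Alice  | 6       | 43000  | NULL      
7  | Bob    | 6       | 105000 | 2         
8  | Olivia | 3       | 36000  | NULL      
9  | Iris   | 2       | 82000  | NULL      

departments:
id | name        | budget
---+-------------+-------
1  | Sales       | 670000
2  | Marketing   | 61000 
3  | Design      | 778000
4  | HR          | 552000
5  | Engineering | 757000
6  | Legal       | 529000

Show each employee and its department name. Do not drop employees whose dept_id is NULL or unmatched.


LEFT JOIN keeps every row from employees (the left table); where dept_id has no match in departments, the department columns become NULL. Walk through each employee:
  - employee 1 (Grace): dept_id=1 -> matches Sales
  - employee 2 (Leo): dept_id=3 -> matches Design
  - employee 3 (Zoe): dept_id=5 -> matches Engineering
  - employee 4 (Xander): dept_id=NULL, no match -> kept with NULL
  - employee 5 (Ivan): dept_id=5 -> matches Engineering
  - employee 6 (Alice): dept_id=6 -> matches Legal
  - employee 7 (Bob): dept_id=6 -> matches Legal
  - employee 8 (Olivia): dept_id=3 -> matches Design
  - employee 9 (Iris): dept_id=2 -> matches Marketing
All 9 rows appear; 1 has NULL department.

SQL:
SELECT a.name, b.name AS department
FROM employees a
LEFT JOIN departments b ON a.dept_id = b.id

Result:
name   | department 
-------+------------
Grace  | Sales      
Leo    | Design     
Zoe    | Engineering
Xander | NULL       
Ivan   | Engineering
Alice  | Legal      
Bob    | Legal      
Olivia | Design     
Iris   | Marketing  


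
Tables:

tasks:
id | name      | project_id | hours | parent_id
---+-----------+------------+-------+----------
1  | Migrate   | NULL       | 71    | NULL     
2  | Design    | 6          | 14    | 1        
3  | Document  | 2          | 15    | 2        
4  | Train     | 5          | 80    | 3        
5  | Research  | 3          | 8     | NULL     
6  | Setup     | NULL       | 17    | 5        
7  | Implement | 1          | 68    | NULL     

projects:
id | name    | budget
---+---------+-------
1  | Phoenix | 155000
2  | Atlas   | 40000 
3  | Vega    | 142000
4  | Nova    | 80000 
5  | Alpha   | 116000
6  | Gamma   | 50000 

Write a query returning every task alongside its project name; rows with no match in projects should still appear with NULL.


LEFT JOIN keeps every row from tasks (the left table); where project_id has no match in projects, the project columns become NULL. Walk through each task:
  - task 1 (Migrate): project_id=NULL, no match -> kept with NULL
  - task 2 (Design): project_id=6 -> matches Gamma
  - task 3 (Document): project_id=2 -> matches Atlas
  - task 4 (Train): project_id=5 -> matches Alpha
  - task 5 (Research): project_id=3 -> matches Vega
  - task 6 (Setup): project_id=NULL, no match -> kept with NULL
  - task 7 (Implement): project_id=1 -> matches Phoenix
All 7 rows appear; 2 have NULL project.

SQL:
SELECT a.name, b.name AS project
FROM tasks a
LEFT JOIN projects b ON a.project_id = b.id

Result:
name      | project
----------+--------
Migrate   | NULL   
Design    | Gamma  
Document  | Atlas  
Train     | Alpha  
Research  | Vega   
Setup     | NULL   
Implement | Phoenix


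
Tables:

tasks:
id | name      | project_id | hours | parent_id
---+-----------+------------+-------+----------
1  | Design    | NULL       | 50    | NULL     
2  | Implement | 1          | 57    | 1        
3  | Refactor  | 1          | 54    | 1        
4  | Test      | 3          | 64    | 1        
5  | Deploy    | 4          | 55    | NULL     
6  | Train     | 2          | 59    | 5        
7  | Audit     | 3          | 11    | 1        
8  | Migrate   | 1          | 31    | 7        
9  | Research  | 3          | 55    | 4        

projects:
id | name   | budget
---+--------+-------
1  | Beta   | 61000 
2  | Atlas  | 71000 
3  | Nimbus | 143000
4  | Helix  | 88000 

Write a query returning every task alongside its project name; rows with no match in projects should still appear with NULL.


LEFT JOIN keeps every row from tasks (the left table); where project_id has no match in projects, the project columns become NULL. Walk through each task:
  - task 1 (Design): project_id=NULL, no match -> kept with NULL
  - task 2 (Implement): project_id=1 -> matches Beta
  - task 3 (Refactor): project_id=1 -> matches Beta
  - task 4 (Test): project_id=3 -> matches Nimbus
  - task 5 (Deploy): project_id=4 -> matches Helix
  - task 6 (Train): project_id=2 -> matches Atlas
  - task 7 (Audit): project_id=3 -> matches Nimbus
  - task 8 (Migrate): project_id=1 -> matches Beta
  - task 9 (Research): project_id=3 -> matches Nimbus
All 9 rows appear; 1 has NULL project.

SQL:
SELECT a.name, b.name AS project
FROM tasks a
LEFT JOIN projects b ON a.project_id = b.id

Result:
name      | project
----------+--------
Design    | NULL   
Implement | Beta   
Refactor  | Beta   
Test      | Nimbus 
Deploy    | Helix  
Train     | Atlas  
Audit     | Nimbus 
Migrate   | Beta   
Research  | Nimbus 


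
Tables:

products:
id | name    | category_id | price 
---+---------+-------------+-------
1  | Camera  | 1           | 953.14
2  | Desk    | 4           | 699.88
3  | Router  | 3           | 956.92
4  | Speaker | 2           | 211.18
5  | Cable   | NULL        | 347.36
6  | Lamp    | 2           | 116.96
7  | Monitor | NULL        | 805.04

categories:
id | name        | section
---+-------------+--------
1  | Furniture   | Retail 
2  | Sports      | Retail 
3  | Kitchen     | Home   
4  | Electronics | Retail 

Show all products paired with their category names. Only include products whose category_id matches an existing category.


INNER JOIN keeps only products rows whose category_id matches an id in categories. Walk through each product:
  - product 1 (Camera): category_id=1 -> matches Furniture
  - product 2 (Desk): category_id=4 -> matches Electronics
  - product 3 (Router): category_id=3 -> matches Kitchen
  - product 4 (Speaker): category_id=2 -> matches Sports
  - product 5 (Cable): category_id=NULL, no match -> dropped
  - product 6 (Lamp): category_id=2 -> matches Sports
  - product 7 (Monitor): category_id=NULL, no match -> dropped
So 2 of 7 rows are dropped.

SQL:
SELECT a.name, b.name AS category
FROM products a
INNER JOIN categories b ON a.category_id = b.id

Result:
name    | category   
--------+------------
Camera  | Furniture  
Desk    | Electronics
Router  | Kitchen    
Speaker | Sports     
Lamp    | Sports     


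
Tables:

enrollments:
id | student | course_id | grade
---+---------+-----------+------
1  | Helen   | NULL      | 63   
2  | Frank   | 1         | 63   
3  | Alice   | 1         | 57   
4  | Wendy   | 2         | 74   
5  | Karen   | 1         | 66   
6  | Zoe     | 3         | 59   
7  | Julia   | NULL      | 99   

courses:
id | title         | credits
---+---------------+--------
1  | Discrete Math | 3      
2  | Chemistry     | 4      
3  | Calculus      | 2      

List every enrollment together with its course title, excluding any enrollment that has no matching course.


INNER JOIN keeps only enrollments rows whose course_id matches an id in courses. Walk through each enrollment:
  - enrollment 1 (Helen): course_id=NULL, no match -> dropped
  - enrollment 2 (Frank): course_id=1 -> matches Discrete Math
  - enrollment 3 (Alice): course_id=1 -> matches Discrete Math
  - enrollment 4 (Wendy): course_id=2 -> matches Chemistry
  - enrollment 5 (Karen): course_id=1 -> matches Discrete Math
  - enrollment 6 (Zoe): course_id=3 -> matches Calculus
  - enrollment 7 (Julia): course_id=NULL, no match -> dropped
So 2 of 7 rows are dropped.

SQL:
SELECT a.student, b.title AS course
FROM enrollments a
INNER JOIN courses b ON a.course_id = b.id

Result:
student | course       
--------+--------------
Frank   | Discrete Math
Alice   | Discrete Math
Wendy   | Chemistry    
Karen   | Discrete Math
Zoe     | Calculus     


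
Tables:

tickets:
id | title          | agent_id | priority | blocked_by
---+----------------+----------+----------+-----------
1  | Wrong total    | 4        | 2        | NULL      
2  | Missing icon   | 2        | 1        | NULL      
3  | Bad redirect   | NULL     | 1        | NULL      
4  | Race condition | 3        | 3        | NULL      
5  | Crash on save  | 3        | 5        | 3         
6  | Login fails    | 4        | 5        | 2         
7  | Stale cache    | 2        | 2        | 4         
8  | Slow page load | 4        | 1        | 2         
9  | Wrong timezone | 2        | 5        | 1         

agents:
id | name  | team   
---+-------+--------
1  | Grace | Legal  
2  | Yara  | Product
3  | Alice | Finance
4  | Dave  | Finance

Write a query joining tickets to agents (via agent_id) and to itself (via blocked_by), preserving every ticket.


Two LEFT JOINs from the same base table tickets: one to agents via agent_id, one to tickets itself via blocked_by. Both are LEFT so every ticket is preserved.
Match against agents:
  - ticket 1 (Wrong total): agent_id=4 -> matches Dave
  - ticket 2 (Missing icon): agent_id=2 -> matches Yara
  - ticket 3 (Bad redirect): agent_id=NULL, no match -> kept with NULL
  - ticket 4 (Race condition): agent_id=3 -> matches Alice
  - ticket 5 (Crash on save): agent_id=3 -> matches Alice
  - ticket 6 (Login fails): agent_id=4 -> matches Dave
  - ticket 7 (Stale cache): agent_id=2 -> matches Yara
  - ticket 8 (Slow page load): agent_id=4 -> matches Dave
  - ticket 9 (Wrong timezone): agent_id=2 -> matches Yara
Match against tickets (self):
  - ticket 1 (Wrong total): blocked_by=NULL -> NULL
  - ticket 2 (Missing icon): blocked_by=NULL -> NULL
  - ticket 3 (Bad redirect): blocked_by=NULL -> NULL
  - ticket 4 (Race condition): blocked_by=NULL -> NULL
  - ticket 5 (Crash on save): blocked_by=3 -> Bad redirect
  - ticket 6 (Login fails): blocked_by=2 -> Missing icon
  - ticket 7 (Stale cache): blocked_by=4 -> Race condition
  - ticket 8 (Slow page load): blocked_by=2 -> Missing icon
  - ticket 9 (Wrong timezone): blocked_by=1 -> Wrong total

SQL:
SELECT a.title, b.name AS agent, c.title AS blocked_by
FROM tickets a
LEFT JOIN agents b ON a.agent_id = b.id
LEFT JOIN tickets c ON a.blocked_by = c.id

Result:
title          | agent | blocked_by    
---------------+-------+---------------
Wrong total    | Dave  | NULL          
Missing icon   | Yara  | NULL          
Bad redirect   | NULL  | NULL          
Race condition | Alice | NULL          
Crash on save  | Alice | Bad redirect  
Login fails    | Dave  | Missing icon  
Stale cache    | Yara  | Race condition
Slow page load | Dave  | Missing icon  
Wrong timezone | Yara  | Wrong total   


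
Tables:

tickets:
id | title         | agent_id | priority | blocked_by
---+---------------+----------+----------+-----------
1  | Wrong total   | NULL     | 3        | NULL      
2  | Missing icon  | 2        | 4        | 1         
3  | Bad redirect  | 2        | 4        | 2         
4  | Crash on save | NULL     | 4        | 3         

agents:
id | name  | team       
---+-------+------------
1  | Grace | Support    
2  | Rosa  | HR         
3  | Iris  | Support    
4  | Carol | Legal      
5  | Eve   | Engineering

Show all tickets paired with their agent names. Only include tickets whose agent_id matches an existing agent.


INNER JOIN keeps only tickets rows whose agent_id matches an id in agents. Walk through each ticket:
  - ticket 1 (Wrong total): agent_id=NULL, no match -> dropped
  - ticket 2 (Missing icon): agent_id=2 -> matches Rosa
  - ticket 3 (Bad redirect): agent_id=2 -> matches Rosa
  - ticket 4 (Crash on save): agent_id=NULL, no match -> dropped
So 2 of 4 rows are dropped.

SQL:
SELECT a.title, b.name AS agent
FROM tickets a
INNER JOIN agents b ON a.agent_id = b.id

Result:
title        | agent
-------------+------
Missing icon | Rosa 
Bad redirect | Rosa 


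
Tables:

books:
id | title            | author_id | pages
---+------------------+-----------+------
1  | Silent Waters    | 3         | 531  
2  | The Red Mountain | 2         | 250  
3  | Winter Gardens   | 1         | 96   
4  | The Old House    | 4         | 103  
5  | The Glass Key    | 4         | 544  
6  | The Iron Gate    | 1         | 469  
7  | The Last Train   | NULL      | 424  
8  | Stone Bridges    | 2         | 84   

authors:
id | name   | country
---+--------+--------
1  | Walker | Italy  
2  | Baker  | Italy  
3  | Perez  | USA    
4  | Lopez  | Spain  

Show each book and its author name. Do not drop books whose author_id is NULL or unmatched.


LEFT JOIN keeps every row from books (the left table); where author_id has no match in authors, the author columns become NULL. Walk through each book:
  - book 1 (Silent Waters): author_id=3 -> matches Perez
  - book 2 (The Red Mountain): author_id=2 -> matches Baker
  - book 3 (Winter Gardens): author_id=1 -> matches Walker
  - book 4 (The Old House): author_id=4 -> matches Lopez
  - book 5 (The Glass Key): author_id=4 -> matches Lopez
  - book 6 (The Iron Gate): author_id=1 -> matches Walker
  - book 7 (The Last Train): author_id=NULL, no match -> kept with NULL
  - book 8 (Stone Bridges): author_id=2 -> matches Baker
All 8 rows appear; 1 has NULL author.

SQL:
SELECT a.title, b.name AS author
FROM books a
LEFT JOIN authors b ON a.author_id = b.id

Result:
title            | author
-----------------+-------
Silent Waters    | Perez 
The Red Mountain | Baker 
Winter Gardens   | Walker
The Old House    | Lopez 
The Glass Key    | Lopez 
The Iron Gate    | Walker
The Last Train   | NULL  
Stone Bridges    | Baker 


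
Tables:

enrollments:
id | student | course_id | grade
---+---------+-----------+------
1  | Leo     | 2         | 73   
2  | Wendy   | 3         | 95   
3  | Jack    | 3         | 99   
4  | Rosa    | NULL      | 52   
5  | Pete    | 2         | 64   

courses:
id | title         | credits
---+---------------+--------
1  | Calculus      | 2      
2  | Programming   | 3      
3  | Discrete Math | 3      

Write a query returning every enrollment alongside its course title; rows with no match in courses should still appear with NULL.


LEFT JOIN keeps every row from enrollments (the left table); where course_id has no match in courses, the course columns become NULL. Walk through each enrollment:
  - enrollment 1 (Leo): course_id=2 -> matches Programming
  - enrollment 2 (Wendy): course_id=3 -> matches Discrete Math
  - enrollment 3 (Jack): course_id=3 -> matches Discrete Math
  - enrollment 4 (Rosa): course_id=NULL, no match -> kept with NULL
  - enrollment 5 (Pete): course_id=2 -> matches Programming
All 5 rows appear; 1 has NULL course.

SQL:
SELECT a.student, b.title AS course
FROM enrollments a
LEFT JOIN courses b ON a.course_id = b.id

Result:
student | course       
--------+--------------
Leo     | Programming  
Wendy   | Discrete Math
Jack    | Discrete Math
Rosa    | NULL         
Pete    | Programming  


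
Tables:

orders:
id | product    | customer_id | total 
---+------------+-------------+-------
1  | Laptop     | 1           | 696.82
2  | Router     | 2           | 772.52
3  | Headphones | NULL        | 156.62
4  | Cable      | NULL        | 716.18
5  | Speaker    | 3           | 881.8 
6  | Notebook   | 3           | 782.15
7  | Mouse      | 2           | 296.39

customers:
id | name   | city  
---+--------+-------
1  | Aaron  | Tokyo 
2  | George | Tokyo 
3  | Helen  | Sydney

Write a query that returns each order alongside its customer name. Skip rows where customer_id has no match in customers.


INNER JOIN keeps only orders rows whose customer_id matches an id in customers. Walk through each order:
  - order 1 (Laptop): customer_id=1 -> matches Aaron
  - order 2 (Router): customer_id=2 -> matches George
  - order 3 (Headphones): customer_id=NULL, no match -> dropped
  - order 4 (Cable): customer_id=NULL, no match -> dropped
  - order 5 (Speaker): customer_id=3 -> matches Helen
  - order 6 (Notebook): customer_id=3 -> matches Helen
  - order 7 (Mouse): customer_id=2 -> matches George
So 2 of 7 rows are dropped.

SQL:
SELECT a.product, b.name AS customer
FROM orders a
INNER JOIN customers b ON a.customer_id = b.id

Result:
product  | customer
---------+---------
Laptop   | Aaron   
Router   | George  
Speaker  | Helen   
Notebook | Helen   
Mouse    | George  


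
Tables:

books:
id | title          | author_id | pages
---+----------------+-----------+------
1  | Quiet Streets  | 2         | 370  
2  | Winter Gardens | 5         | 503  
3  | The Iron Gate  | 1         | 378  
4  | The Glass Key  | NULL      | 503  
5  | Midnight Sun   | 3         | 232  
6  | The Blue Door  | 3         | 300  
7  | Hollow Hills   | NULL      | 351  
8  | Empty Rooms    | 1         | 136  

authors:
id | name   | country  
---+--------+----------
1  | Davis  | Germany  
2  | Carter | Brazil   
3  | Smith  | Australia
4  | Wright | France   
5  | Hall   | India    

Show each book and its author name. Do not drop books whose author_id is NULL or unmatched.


LEFT JOIN keeps every row from books (the left table); where author_id has no match in authors, the author columns become NULL. Walk through each book:
  - book 1 (Quiet Streets): author_id=2 -> matches Carter
  - book 2 (Winter Gardens): author_id=5 -> matches Hall
  - book 3 (The Iron Gate): author_id=1 -> matches Davis
  - book 4 (The Glass Key): author_id=NULL, no match -> kept with NULL
  - book 5 (Midnight Sun): author_id=3 -> matches Smith
  - book 6 (The Blue Door): author_id=3 -> matches Smith
  - book 7 (Hollow Hills): author_id=NULL, no match -> kept with NULL
  - book 8 (Empty Rooms): author_id=1 -> matches Davis
All 8 rows appear; 2 have NULL author.

SQL:
SELECT a.title, b.name AS author
FROM books a
LEFT JOIN authors b ON a.author_id = b.id

Result:
title          | author
---------------+-------
Quiet Streets  | Carter
Winter Gardens | Hall  
The Iron Gate  | Davis 
The Glass Key  | NULL  
Midnight Sun   | Smith 
The Blue Door  | Smith 
Hollow Hills   | NULL  
Empty Rooms    | Davis 


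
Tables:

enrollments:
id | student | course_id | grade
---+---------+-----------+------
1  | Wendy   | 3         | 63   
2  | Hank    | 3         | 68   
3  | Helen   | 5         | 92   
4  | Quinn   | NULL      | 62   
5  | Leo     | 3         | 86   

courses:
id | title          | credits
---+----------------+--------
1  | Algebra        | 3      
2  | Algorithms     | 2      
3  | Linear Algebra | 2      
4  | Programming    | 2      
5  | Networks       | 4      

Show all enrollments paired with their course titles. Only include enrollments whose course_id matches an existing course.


INNER JOIN keeps only enrollments rows whose course_id matches an id in courses. Walk through each enrollment:
  - enrollment 1 (Wendy): course_id=3 -> matches Linear Algebra
  - enrollment 2 (Hank): course_id=3 -> matches Linear Algebra
  - enrollment 3 (Helen): course_id=5 -> matches Networks
  - enrollment 4 (Quinn): course_id=NULL, no match -> dropped
  - enrollment 5 (Leo): course_id=3 -> matches Linear Algebra
So 1 of 5 rows is dropped.

SQL:
SELECT a.student, b.title AS course
FROM enrollments a
INNER JOIN courses b ON a.course_id = b.id

Result:
student | course        
--------+---------------
Wendy   | Linear Algebra
Hank    | Linear Algebra
Helen   | Networks      
Leo     | Linear Algebra


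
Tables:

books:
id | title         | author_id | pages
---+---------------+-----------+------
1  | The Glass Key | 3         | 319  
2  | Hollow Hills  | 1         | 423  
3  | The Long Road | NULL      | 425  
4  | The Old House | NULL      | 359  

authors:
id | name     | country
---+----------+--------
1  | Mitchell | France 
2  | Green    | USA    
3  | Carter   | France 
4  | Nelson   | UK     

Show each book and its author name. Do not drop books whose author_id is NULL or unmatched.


LEFT JOIN keeps every row from books (the left table); where author_id has no match in authors, the author columns become NULL. Walk through each book:
  - book 1 (The Glass Key): author_id=3 -> matches Carter
  - book 2 (Hollow Hills): author_id=1 -> matches Mitchell
  - book 3 (The Long Road): author_id=NULL, no match -> kept with NULL
  - book 4 (The Old House): author_id=NULL, no match -> kept with NULL
All 4 rows appear; 2 have NULL author.

SQL:
SELECT a.title, b.name AS author
FROM books a
LEFT JOIN authors b ON a.author_id = b.id

Result:
title         | author  
--------------+---------
The Glass Key | Carter  
Hollow Hills  | Mitchell
The Long Road | NULL    
The Old House | NULL    


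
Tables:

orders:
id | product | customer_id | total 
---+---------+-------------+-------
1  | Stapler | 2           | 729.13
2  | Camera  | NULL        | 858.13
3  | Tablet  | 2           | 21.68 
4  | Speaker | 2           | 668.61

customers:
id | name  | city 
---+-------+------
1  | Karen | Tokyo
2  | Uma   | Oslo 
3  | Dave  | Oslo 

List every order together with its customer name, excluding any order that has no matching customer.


INNER JOIN keeps only orders rows whose customer_id matches an id in customers. Walk through each order:
  - order 1 (Stapler): customer_id=2 -> matches Uma
  - order 2 (Camera): customer_id=NULL, no match -> dropped
  - order 3 (Tablet): customer_id=2 -> matches Uma
  - order 4 (Speaker): customer_id=2 -> matches Uma
So 1 of 4 rows is dropped.

SQL:
SELECT a.product, b.name AS customer
FROM orders a
INNER JOIN customers b ON a.customer_id = b.id

Result:
product | customer
--------+---------
Stapler | Uma     
Tablet  | Uma     
Speaker | Uma     


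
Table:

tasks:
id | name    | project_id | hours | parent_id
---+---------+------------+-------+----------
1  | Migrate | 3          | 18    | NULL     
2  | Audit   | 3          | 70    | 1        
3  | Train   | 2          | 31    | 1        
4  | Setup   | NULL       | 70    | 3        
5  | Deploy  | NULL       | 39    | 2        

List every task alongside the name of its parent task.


This is a self-join: tasks is joined to a second copy of itself, matching each row's parent_id to another row's id. Use LEFT JOIN so rows with parent_id=NULL are kept.
  - task 1 (Migrate): parent_id=NULL -> NULL
  - task 2 (Audit): parent_id=1 -> Migrate
  - task 3 (Train): parent_id=1 -> Migrate
  - task 4 (Setup): parent_id=3 -> Train
  - task 5 (Deploy): parent_id=2 -> Audit

SQL:
SELECT a.name AS item, b.name AS parent
FROM tasks a
LEFT JOIN tasks b ON a.parent_id = b.id

Result:
item    | parent 
--------+--------
Migrate | NULL   
Audit   | Migrate
Train   | Migrate
Setup   | Train  
Deploy  | Audit  


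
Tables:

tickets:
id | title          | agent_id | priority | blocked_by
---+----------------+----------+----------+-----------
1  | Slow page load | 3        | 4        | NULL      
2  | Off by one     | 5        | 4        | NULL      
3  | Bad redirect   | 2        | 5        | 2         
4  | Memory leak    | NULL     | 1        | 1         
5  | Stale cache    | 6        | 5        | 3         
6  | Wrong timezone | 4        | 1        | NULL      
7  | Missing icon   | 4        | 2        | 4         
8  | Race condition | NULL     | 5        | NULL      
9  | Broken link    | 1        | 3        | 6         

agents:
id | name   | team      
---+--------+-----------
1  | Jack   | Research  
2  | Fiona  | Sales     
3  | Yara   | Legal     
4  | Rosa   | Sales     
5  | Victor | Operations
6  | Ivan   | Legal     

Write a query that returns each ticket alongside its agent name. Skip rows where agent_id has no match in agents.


INNER JOIN keeps only tickets rows whose agent_id matches an id in agents. Walk through each ticket:
  - ticket 1 (Slow page load): agent_id=3 -> matches Yara
  - ticket 2 (Off by one): agent_id=5 -> matches Victor
  - ticket 3 (Bad redirect): agent_id=2 -> matches Fiona
  - ticket 4 (Memory leak): agent_id=NULL, no match -> dropped
  - ticket 5 (Stale cache): agent_id=6 -> matches Ivan
  - ticket 6 (Wrong timezone): agent_id=4 -> matches Rosa
  - ticket 7 (Missing icon): agent_id=4 -> matches Rosa
  - ticket 8 (Race condition): agent_id=NULL, no match -> dropped
  - ticket 9 (Broken link): agent_id=1 -> matches Jack
So 2 of 9 rows are dropped.

SQL:
SELECT a.title, b.name AS agent
FROM tickets a
INNER JOIN agents b ON a.agent_id = b.id

Result:
title          | agent 
---------------+-------
Slow page load | Yara  
Off by one     | Victor
Bad redirect   | Fiona 
Stale cache    | Ivan  
Wrong timezone | Rosa  
Missing icon   | Rosa  
Broken link    | Jack  


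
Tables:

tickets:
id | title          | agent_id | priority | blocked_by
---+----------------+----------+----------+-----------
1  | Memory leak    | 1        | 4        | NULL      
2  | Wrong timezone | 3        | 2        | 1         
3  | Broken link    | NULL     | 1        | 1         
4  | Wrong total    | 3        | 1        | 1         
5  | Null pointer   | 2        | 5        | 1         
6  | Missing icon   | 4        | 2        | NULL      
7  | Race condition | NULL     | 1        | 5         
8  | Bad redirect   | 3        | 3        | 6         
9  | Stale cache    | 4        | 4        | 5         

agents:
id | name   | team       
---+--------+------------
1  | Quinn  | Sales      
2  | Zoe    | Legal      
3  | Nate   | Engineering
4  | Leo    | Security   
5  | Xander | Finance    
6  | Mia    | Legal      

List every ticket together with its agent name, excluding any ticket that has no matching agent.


INNER JOIN keeps only tickets rows whose agent_id matches an id in agents. Walk through each ticket:
  - ticket 1 (Memory leak): agent_id=1 -> matches Quinn
  - ticket 2 (Wrong timezone): agent_id=3 -> matches Nate
  - ticket 3 (Broken link): agent_id=NULL, no match -> dropped
  - ticket 4 (Wrong total): agent_id=3 -> matches Nate
  - ticket 5 (Null pointer): agent_id=2 -> matches Zoe
  - ticket 6 (Missing icon): agent_id=4 -> matches Leo
  - ticket 7 (Race condition): agent_id=NULL, no match -> dropped
  - ticket 8 (Bad redirect): agent_id=3 -> matches Nate
  - ticket 9 (Stale cache): agent_id=4 -> matches Leo
So 2 of 9 rows are dropped.

SQL:
SELECT a.title, b.name AS agent
FROM tickets a
INNER JOIN agents b ON a.agent_id = b.id

Result:
title          | agent
---------------+------
Memory leak    | Quinn
Wrong timezone | Nate 
Wrong total    | Nate 
Null pointer   | Zoe  
Missing icon   | Leo  
Bad redirect   | Nate 
Stale cache    | Leo  


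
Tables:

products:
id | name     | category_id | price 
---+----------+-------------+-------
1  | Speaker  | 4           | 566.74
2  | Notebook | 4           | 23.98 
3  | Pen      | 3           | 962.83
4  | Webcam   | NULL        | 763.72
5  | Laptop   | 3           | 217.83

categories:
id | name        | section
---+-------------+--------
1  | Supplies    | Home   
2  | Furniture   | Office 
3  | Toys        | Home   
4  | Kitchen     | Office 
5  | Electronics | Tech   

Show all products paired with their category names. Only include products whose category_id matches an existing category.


INNER JOIN keeps only products rows whose category_id matches an id in categories. Walk through each product:
  - product 1 (Speaker): category_id=4 -> matches Kitchen
  - product 2 (Notebook): category_id=4 -> matches Kitchen
  - product 3 (Pen): category_id=3 -> matches Toys
  - product 4 (Webcam): category_id=NULL, no match -> dropped
  - product 5 (Laptop): category_id=3 -> matches Toys
So 1 of 5 rows is dropped.

SQL:
SELECT a.name, b.name AS category
FROM products a
INNER JOIN categories b ON a.category_id = b.id

Result:
name     | category
---------+---------
Speaker  | Kitchen 
Notebook | Kitchen 
Pen      | Toys    
Laptop   | Toys    


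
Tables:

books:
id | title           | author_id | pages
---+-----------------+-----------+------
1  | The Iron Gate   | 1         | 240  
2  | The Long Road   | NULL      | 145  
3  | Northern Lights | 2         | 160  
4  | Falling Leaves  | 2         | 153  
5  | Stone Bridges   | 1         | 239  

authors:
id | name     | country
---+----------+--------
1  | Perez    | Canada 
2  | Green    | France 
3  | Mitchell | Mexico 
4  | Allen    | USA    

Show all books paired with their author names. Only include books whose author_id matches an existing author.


INNER JOIN keeps only books rows whose author_id matches an id in authors. Walk through each book:
  - book 1 (The Iron Gate): author_id=1 -> matches Perez
  - book 2 (The Long Road): author_id=NULL, no match -> dropped
  - book 3 (Northern Lights): author_id=2 -> matches Green
  - book 4 (Falling Leaves): author_id=2 -> matches Green
  - book 5 (Stone Bridges): author_id=1 -> matches Perez
So 1 of 5 rows is dropped.

SQL:
SELECT a.title, b.name AS author
FROM books a
INNER JOIN authors b ON a.author_id = b.id

Result:
title           | author
----------------+-------
The Iron Gate   | Perez 
Northern Lights | Green 
Falling Leaves  | Green 
Stone Bridges   | Perez 


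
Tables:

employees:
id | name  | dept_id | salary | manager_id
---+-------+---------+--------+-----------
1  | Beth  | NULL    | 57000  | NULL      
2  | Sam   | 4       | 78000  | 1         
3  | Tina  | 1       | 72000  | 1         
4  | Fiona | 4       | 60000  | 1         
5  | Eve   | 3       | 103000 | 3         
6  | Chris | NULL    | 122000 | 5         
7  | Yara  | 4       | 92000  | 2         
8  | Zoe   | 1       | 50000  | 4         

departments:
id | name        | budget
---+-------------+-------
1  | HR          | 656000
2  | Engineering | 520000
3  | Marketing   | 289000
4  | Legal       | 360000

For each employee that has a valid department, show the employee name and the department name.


INNER JOIN keeps only employees rows whose dept_id matches an id in departments. Walk through each employee:
  - employee 1 (Beth): dept_id=NULL, no match -> dropped
  - employee 2 (Sam): dept_id=4 -> matches Legal
  - employee 3 (Tina): dept_id=1 -> matches HR
  - employee 4 (Fiona): dept_id=4 -> matches Legal
  - employee 5 (Eve): dept_id=3 -> matches Marketing
  - employee 6 (Chris): dept_id=NULL, no match -> dropped
  - employee 7 (Yara): dept_id=4 -> matches Legal
  - employee 8 (Zoe): dept_id=1 -> matches HR
So 2 of 8 rows are dropped.

SQL:
SELECT a.name, b.name AS department
FROM employees a
INNER JOIN departments b ON a.dept_id = b.id

Result:
name  | department
------+-----------
Sam   | Legal     
Tina  | HR        
Fiona | Legal     
Eve   | Marketing 
Yara  | Legal     
Zoe   | HR        


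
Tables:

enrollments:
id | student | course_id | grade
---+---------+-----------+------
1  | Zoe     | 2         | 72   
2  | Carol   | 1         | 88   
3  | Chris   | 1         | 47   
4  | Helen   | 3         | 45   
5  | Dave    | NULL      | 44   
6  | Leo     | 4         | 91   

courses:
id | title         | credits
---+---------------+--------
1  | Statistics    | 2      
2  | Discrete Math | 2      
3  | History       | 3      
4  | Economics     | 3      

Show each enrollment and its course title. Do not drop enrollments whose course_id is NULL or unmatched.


LEFT JOIN keeps every row from enrollments (the left table); where course_id has no match in courses, the course columns become NULL. Walk through each enrollment:
  - enrollment 1 (Zoe): course_id=2 -> matches Discrete Math
  - enrollment 2 (Carol): course_id=1 -> matches Statistics
  - enrollment 3 (Chris): course_id=1 -> matches Statistics
  - enrollment 4 (Helen): course_id=3 -> matches History
  - enrollment 5 (Dave): course_id=NULL, no match -> kept with NULL
  - enrollment 6 (Leo): course_id=4 -> matches Economics
All 6 rows appear; 1 has NULL course.

SQL:
SELECT a.student, b.title AS course
FROM enrollments a
LEFT JOIN courses b ON a.course_id = b.id

Result:
student | course       
--------+--------------
Zoe     | Discrete Math
Carol   | Statistics   
Chris   | Statistics   
Helen   | History      
Dave    | NULL         
Leo     | Economics    


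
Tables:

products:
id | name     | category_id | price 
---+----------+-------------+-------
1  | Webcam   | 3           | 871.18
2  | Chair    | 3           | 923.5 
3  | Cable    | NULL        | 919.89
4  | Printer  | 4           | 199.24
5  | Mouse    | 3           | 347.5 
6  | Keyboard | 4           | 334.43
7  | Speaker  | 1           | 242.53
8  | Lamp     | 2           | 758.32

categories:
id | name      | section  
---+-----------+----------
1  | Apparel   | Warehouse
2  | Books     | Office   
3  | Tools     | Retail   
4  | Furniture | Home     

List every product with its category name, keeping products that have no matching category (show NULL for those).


LEFT JOIN keeps every row from products (the left table); where category_id has no match in categories, the category columns become NULL. Walk through each product:
  - product 1 (Webcam): category_id=3 -> matches Tools
  - product 2 (Chair): category_id=3 -> matches Tools
  - product 3 (Cable): category_id=NULL, no match -> kept with NULL
  - product 4 (Printer): category_id=4 -> matches Furniture
  - product 5 (Mouse): category_id=3 -> matches Tools
  - product 6 (Keyboard): category_id=4 -> matches Furniture
  - product 7 (Speaker): category_id=1 -> matches Apparel
  - product 8 (Lamp): category_id=2 -> matches Books
All 8 rows appear; 1 has NULL category.

SQL:
SELECT a.name, b.name AS category
FROM products a
LEFT JOIN categories b ON a.category_id = b.id

Result:
name     | category 
---------+----------
Webcam   | Tools    
Chair    | Tools    
Cable    | NULL     
Printer  | Furniture
Mouse    | Tools    
Keyboard | Furniture
Speaker  | Apparel  
Lamp     | Books    


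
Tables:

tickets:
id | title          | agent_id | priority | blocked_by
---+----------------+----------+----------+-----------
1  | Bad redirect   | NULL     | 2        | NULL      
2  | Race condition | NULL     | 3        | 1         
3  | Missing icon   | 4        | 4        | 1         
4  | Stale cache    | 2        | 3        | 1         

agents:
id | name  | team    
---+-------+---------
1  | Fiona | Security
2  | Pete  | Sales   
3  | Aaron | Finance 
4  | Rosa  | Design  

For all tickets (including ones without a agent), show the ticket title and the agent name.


LEFT JOIN keeps every row from tickets (the left table); where agent_id has no match in agents, the agent columns become NULL. Walk through each ticket:
  - ticket 1 (Bad redirect): agent_id=NULL, no match -> kept with NULL
  - ticket 2 (Race condition): agent_id=NULL, no match -> kept with NULL
  - ticket 3 (Missing icon): agent_id=4 -> matches Rosa
  - ticket 4 (Stale cache): agent_id=2 -> matches Pete
All 4 rows appear; 2 have NULL agent.

SQL:
SELECT a.title, b.name AS agent
FROM tickets a
LEFT JOIN agents b ON a.agent_id = b.id

Result:
title          | agent
---------------+------
Bad redirect   | NULL 
Race condition | NULL 
Missing icon   | Rosa 
Stale cache    | Pete 
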